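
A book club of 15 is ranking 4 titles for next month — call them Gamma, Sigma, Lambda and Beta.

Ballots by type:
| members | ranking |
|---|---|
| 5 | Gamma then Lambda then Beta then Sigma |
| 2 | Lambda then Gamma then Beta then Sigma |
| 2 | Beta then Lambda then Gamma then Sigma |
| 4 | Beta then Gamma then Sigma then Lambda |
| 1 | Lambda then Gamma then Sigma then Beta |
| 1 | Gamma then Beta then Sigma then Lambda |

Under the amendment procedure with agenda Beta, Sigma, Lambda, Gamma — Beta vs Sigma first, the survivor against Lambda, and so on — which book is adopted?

Round 1: Beta vs Sigma — 14–1, Beta advances.
Round 2: Beta vs Lambda — 7–8, Lambda advances.
Round 3: Lambda vs Gamma — 5–10, Gamma advances.
Gamma survives the agenda.

Gamma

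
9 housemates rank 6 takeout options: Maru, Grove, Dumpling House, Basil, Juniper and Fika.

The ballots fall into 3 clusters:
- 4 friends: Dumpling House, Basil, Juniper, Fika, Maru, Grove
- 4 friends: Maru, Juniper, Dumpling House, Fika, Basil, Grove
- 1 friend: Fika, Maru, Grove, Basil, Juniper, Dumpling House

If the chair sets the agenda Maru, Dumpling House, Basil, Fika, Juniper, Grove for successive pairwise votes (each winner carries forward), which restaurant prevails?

Juniper

Round 1: Maru vs Dumpling House — 5–4, Maru advances.
Round 2: Maru vs Basil — 5–4, Maru advances.
Round 3: Maru vs Fika — 4–5, Fika advances.
Round 4: Fika vs Juniper — 1–8, Juniper advances.
Round 5: Juniper vs Grove — 8–1, Juniper advances.
The agenda winner is Juniper.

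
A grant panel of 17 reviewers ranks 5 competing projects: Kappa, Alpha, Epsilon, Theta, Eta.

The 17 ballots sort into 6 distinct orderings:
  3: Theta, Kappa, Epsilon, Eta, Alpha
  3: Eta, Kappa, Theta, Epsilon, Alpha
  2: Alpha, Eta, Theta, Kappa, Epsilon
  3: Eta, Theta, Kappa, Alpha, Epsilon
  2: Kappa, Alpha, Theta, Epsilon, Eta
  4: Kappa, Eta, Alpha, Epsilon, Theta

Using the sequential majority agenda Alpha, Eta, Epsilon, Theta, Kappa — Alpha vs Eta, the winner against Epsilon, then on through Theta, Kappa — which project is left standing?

Round 1: Alpha vs Eta — 4–13, Eta advances.
Round 2: Eta vs Epsilon — 12–5, Eta advances.
Round 3: Eta vs Theta — 12–5, Eta advances.
Round 4: Eta vs Kappa — 8–9, Kappa advances.
Kappa survives the agenda.

Kappa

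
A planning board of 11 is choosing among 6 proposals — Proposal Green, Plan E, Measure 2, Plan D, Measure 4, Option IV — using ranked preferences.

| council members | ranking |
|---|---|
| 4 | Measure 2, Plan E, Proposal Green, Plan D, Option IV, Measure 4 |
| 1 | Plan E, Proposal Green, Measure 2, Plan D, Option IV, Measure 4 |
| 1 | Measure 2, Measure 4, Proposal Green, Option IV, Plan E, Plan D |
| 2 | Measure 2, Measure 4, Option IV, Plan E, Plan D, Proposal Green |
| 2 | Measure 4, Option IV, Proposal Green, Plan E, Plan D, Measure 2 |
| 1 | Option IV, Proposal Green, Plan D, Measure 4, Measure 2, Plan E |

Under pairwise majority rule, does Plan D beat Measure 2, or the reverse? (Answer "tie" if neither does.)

Measure 2

Ballots ranking Plan D above Measure 2: 2 + 1 = 3.
Ballots ranking Measure 2 above Plan D: 11 − 3 = 8.
Measure 2 wins the head-to-head 8–3.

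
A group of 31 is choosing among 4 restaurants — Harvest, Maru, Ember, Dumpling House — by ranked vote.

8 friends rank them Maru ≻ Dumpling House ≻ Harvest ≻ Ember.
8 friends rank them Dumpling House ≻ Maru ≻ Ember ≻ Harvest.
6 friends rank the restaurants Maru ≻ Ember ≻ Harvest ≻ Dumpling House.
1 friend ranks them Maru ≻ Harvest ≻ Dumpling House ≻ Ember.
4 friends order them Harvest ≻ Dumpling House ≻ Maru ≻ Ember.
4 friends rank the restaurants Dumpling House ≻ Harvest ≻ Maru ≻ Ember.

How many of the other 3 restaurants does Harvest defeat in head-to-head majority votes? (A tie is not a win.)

Harvest against each rival (31 friends):
Harvest–Maru: Maru 23–8.
Harvest vs Ember: Harvest is ranked higher on 8+1+4+4 = 17 ballots, Ember on 14. Harvest wins 17–14.
Harvest vs Dumpling House: Dumpling House wins 20–11.
Harvest beats Ember; loses to Maru, Dumpling House — 1 pairwise win.

1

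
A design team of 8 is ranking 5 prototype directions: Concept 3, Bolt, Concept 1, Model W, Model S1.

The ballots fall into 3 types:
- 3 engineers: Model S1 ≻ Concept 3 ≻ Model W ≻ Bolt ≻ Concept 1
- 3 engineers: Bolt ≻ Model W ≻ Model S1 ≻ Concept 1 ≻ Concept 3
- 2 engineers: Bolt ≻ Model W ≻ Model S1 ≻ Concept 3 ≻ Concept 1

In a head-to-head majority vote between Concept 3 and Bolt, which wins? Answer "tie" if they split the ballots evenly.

Bolt

Ballots ranking Concept 3 above Bolt: 3.
Ballots ranking Bolt above Concept 3: 8 − 3 = 5.
Bolt wins the head-to-head 5–3.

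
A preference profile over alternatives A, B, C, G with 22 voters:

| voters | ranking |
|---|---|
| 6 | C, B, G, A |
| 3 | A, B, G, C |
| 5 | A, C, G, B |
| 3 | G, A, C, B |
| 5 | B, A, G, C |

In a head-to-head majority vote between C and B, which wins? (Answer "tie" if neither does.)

Ballots ranking C above B: 6 + 5 + 3 = 14.
Ballots ranking B above C: 22 − 14 = 8.
C wins the head-to-head 14–8.

C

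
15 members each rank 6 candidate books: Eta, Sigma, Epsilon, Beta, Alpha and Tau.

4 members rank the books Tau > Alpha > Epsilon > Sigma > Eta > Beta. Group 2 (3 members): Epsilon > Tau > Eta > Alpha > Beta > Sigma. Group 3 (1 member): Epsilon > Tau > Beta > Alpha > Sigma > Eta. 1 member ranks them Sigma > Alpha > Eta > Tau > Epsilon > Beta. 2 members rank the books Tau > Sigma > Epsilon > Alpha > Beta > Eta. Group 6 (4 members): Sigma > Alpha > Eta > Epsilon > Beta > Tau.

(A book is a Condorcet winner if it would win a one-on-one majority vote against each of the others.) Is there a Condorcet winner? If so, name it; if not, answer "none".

none

Check each pair by majority over 15 ballots:
Eta vs Sigma: Sigma, 12–3.
Eta vs Epsilon: Epsilon, 10–5.
Eta vs Beta: Eta wins 12–3.
Eta vs Alpha: Alpha, 12–3.
Eta vs Tau: Tau, 10–5.
Sigma–Epsilon: Epsilon 8–7.
Sigma–Beta: Sigma 11–4.
Sigma–Alpha: Alpha 8–7.
Sigma vs Tau: Tau, 10–5.
Epsilon vs Beta: Epsilon wins 15–0.
Epsilon vs Alpha: Alpha, 9–6.
Epsilon vs Tau: Epsilon wins 8–7.
Beta vs Alpha: Alpha wins 14–1.
Beta vs Tau: Tau wins 11–4.
Alpha vs Tau: Tau, 10–5.
No book is unbeaten: Eta loses to Sigma; Sigma loses to Epsilon; Epsilon loses to Alpha; Beta loses to Eta; Alpha loses to Tau; Tau loses to Epsilon. In particular Epsilon → Tau → Alpha → Epsilon is a majority cycle — no Condorcet winner exists.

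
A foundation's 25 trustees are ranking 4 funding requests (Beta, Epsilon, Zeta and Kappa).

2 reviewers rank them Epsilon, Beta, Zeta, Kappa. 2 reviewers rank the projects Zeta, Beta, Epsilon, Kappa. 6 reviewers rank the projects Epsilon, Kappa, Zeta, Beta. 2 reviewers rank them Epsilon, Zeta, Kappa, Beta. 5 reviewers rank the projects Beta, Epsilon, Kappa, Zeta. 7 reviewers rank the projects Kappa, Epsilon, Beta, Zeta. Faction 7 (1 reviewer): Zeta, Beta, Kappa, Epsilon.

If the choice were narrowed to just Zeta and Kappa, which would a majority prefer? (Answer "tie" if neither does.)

Ballots ranking Zeta above Kappa: 2 + 2 + 2 + 1 = 7.
Ballots ranking Kappa above Zeta: 25 − 7 = 18.
Kappa wins the head-to-head 18–7.

Kappa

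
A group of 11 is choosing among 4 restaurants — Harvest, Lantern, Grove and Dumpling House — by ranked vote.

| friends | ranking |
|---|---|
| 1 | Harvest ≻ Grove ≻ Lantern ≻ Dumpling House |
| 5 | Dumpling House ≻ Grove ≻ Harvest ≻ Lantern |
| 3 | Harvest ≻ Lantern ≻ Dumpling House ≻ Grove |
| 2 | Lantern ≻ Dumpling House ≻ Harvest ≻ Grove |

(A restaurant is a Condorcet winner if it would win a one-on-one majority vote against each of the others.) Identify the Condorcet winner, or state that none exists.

Head-to-head results (11 friends):
Harvest vs Lantern: Harvest wins 9–2.
Harvest vs Grove: Harvest, 6–5.
Harvest vs Dumpling House: 1+3 = 4 for Harvest, 7 for Dumpling House — Dumpling House by 7–4.
Lantern vs Grove: Lantern is ranked higher on 3+2 = 5 ballots, Grove on 6. Grove wins 6–5.
Lantern vs Dumpling House: Lantern preferred on 1+3+2 = 6 ballots; Lantern wins 6–5.
Grove–Dumpling House: Dumpling House 10–1.
No restaurant is unbeaten: Harvest loses to Dumpling House; Lantern loses to Harvest; Grove loses to Harvest; Dumpling House loses to Lantern. In particular Harvest → Lantern → Dumpling House → Harvest is a majority cycle — no Condorcet winner exists.

none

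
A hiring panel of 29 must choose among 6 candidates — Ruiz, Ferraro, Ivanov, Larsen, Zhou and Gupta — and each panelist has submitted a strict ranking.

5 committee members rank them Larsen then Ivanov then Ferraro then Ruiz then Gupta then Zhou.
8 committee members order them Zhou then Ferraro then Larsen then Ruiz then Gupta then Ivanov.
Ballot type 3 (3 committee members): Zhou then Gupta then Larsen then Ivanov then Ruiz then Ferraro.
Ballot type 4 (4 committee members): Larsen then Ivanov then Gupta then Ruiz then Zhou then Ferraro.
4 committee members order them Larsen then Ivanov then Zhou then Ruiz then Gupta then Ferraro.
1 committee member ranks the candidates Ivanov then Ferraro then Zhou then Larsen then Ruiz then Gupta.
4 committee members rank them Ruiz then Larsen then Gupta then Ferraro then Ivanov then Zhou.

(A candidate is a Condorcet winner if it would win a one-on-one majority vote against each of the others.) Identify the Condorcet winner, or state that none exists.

Larsen

Check each pair by majority over 29 ballots:
Ruiz–Ferraro: Ruiz 15–14.
Ruiz–Ivanov: Ivanov 17–12.
Ruiz vs Larsen: Ruiz is ranked higher on 4 ballots, Larsen on 25. Larsen wins 25–4.
Ruiz vs Zhou: Ruiz is ranked higher on 5+4+4 = 13 ballots, Zhou on 16. Zhou wins 16–13.
Ruiz vs Gupta: Ruiz wins 22–7.
Ferraro–Ivanov: Ivanov 17–12.
Ferraro vs Larsen: Ferraro preferred on 8+1 = 9 ballots; Larsen wins 20–9.
Ferraro vs Zhou: 5+1+4 = 10 for Ferraro, 19 for Zhou — Zhou by 19–10.
Ferraro vs Gupta: 5+8+1 = 14 for Ferraro, 15 for Gupta — Gupta by 15–14.
Ivanov vs Larsen: Larsen wins 28–1.
Ivanov vs Zhou: 5+4+4+1+4 = 18 for Ivanov, 11 for Zhou — Ivanov by 18–11.
Ivanov–Gupta: Gupta 15–14.
Larsen–Zhou: Larsen 17–12.
Larsen vs Gupta: 26 to 3, Larsen.
Zhou–Gupta: Zhou 16–13.
Larsen beats each of Ruiz, Ferraro, Ivanov, Zhou, Gupta — Larsen is the Condorcet winner.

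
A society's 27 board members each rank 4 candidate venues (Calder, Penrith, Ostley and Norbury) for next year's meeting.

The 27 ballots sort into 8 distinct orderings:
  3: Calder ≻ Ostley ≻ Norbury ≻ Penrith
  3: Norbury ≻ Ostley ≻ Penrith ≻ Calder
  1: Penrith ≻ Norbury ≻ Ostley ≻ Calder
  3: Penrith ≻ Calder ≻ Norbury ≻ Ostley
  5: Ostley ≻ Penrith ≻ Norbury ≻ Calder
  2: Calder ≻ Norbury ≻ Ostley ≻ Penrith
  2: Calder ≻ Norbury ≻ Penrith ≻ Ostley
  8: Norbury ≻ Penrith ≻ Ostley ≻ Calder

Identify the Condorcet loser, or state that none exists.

Calder

Head-to-head results (27 organisers):
Calder vs Penrith: 7 to 20, Penrith.
Calder vs Ostley: Ostley wins 17–10.
Calder–Norbury: Norbury 17–10.
Penrith vs Ostley: Penrith, 14–13.
Penrith–Norbury: Norbury 18–9.
Ostley vs Norbury: 8 to 19, Norbury.
Calder is beaten in every head-to-head and is the Condorcet loser.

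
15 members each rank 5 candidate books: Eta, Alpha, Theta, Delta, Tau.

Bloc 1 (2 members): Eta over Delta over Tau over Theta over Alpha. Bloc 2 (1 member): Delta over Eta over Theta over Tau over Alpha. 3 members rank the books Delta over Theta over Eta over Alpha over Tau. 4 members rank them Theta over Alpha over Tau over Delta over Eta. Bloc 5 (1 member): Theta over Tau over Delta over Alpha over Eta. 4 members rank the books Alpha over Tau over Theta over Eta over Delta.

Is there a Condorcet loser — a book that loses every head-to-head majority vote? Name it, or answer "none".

Eta

Head-to-head results (15 members):
Eta vs Alpha: Alpha wins 9–6.
Eta vs Theta: Eta preferred on 2+1 = 3 ballots; Theta wins 12–3.
Eta vs Delta: Eta preferred on 2+4 = 6 ballots; Delta wins 9–6.
Eta vs Tau: Eta is ranked higher on 2+1+3 = 6 ballots, Tau on 9. Tau wins 9–6.
Alpha–Theta: Theta 11–4.
Alpha vs Delta: Alpha wins 8–7.
Alpha vs Tau: Alpha is ranked higher on 3+4+4 = 11 ballots, Tau on 4. Alpha wins 11–4.
Theta vs Delta: Theta, 9–6.
Theta–Tau: Theta 9–6.
Delta–Tau: Tau 9–6.
Eta is beaten in every head-to-head and is the Condorcet loser.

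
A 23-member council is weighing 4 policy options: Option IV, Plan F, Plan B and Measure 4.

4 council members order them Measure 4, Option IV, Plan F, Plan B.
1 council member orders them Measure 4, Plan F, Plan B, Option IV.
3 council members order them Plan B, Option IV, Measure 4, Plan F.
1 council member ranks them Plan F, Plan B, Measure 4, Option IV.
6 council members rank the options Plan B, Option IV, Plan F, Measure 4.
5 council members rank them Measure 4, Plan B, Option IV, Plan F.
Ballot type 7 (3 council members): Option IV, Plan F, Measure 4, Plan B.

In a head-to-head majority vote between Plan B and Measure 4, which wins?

Measure 4

Ballots ranking Plan B above Measure 4: 3 + 1 + 6 = 10.
Ballots ranking Measure 4 above Plan B: 23 − 10 = 13.
Measure 4 wins the head-to-head 13–10.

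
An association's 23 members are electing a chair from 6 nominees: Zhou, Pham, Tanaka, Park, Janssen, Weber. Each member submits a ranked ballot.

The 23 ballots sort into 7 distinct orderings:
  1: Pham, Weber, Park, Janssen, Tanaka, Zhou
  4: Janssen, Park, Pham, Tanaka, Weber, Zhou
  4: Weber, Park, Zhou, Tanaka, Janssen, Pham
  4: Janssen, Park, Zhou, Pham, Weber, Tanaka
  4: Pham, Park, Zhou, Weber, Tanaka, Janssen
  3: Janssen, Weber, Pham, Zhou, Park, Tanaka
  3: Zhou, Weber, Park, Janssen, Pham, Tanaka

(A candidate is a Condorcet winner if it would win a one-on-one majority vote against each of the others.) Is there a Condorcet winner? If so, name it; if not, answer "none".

Head-to-head results (23 voters):
Zhou vs Pham: 11 to 12, Pham.
Zhou vs Tanaka: 4+4+4+3+3 = 18 for Zhou, 5 for Tanaka — Zhou by 18–5.
Zhou vs Park: Zhou is ranked higher on 3+3 = 6 ballots, Park on 17. Park wins 17–6.
Zhou vs Janssen: Zhou preferred on 4+4+3 = 11 ballots; Janssen wins 12–11.
Zhou vs Weber: 11 to 12, Weber.
Pham vs Tanaka: 19 to 4, Pham.
Pham vs Park: Pham is ranked higher on 1+4+3 = 8 ballots, Park on 15. Park wins 15–8.
Pham vs Janssen: Pham preferred on 1+4 = 5 ballots; Janssen wins 18–5.
Pham vs Weber: Pham preferred on 1+4+4+4 = 13 ballots; Pham wins 13–10.
Tanaka vs Park: Tanaka is ranked higher on 0 ballots, Park on 23. Park wins 23–0.
Tanaka vs Janssen: Tanaka is ranked higher on 4+4 = 8 ballots, Janssen on 15. Janssen wins 15–8.
Tanaka vs Weber: 4 for Tanaka, 19 for Weber — Weber by 19–4.
Park vs Janssen: 12 to 11, Park.
Park vs Weber: Park preferred on 4+4+4 = 12 ballots; Park wins 12–11.
Janssen vs Weber: Janssen preferred on 4+4+3 = 11 ballots; Weber wins 12–11.
Park beats each of Zhou, Pham, Tanaka, Janssen, Weber — Park is the Condorcet winner.

Park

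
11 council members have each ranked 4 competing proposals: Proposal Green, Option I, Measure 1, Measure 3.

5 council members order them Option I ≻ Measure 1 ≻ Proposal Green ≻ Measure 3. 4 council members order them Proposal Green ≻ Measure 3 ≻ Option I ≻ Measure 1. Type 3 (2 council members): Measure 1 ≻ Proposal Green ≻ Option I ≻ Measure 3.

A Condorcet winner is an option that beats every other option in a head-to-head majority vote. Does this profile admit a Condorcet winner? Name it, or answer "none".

none

Head-to-head results (11 council members):
Proposal Green vs Option I: Proposal Green wins 6–5.
Proposal Green vs Measure 1: Measure 1, 7–4.
Proposal Green vs Measure 3: Proposal Green, 11–0.
Option I vs Measure 1: Option I, 9–2.
Option I–Measure 3: Option I 7–4.
Measure 1 vs Measure 3: Measure 1, 7–4.
Each option drops at least one matchup (Proposal Green loses to Measure 1; Option I loses to Proposal Green; Measure 1 loses to Option I; Measure 3 loses to Proposal Green); the cycle Proposal Green > Option I > Measure 1 > Proposal Green rules out a Condorcet winner.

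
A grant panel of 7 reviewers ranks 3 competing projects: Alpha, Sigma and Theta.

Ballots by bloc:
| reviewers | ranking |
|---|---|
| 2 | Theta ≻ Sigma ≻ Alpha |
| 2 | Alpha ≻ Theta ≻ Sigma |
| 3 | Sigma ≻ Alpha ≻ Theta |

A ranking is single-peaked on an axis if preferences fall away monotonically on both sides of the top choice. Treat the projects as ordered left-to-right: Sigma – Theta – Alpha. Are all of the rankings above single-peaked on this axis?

Axis positions: Sigma=1, Theta=2, Alpha=3.
Bloc 1 (peak Theta at position 2): ranking walks positions 2-1-3, expanding outward from the peak — single-peaked.
Bloc 2 (peak Alpha at position 3): ranking walks positions 3-2-1, expanding outward from the peak — single-peaked.
Bloc 3: ranking walks positions 1-3-2; Alpha is ranked above Theta even though Theta lies between Alpha and the peak Sigma on the axis — preferences dip and rise again. Not single-peaked.
Bloc 3 violates single-peakedness, so the profile is not single-peaked on this axis.

no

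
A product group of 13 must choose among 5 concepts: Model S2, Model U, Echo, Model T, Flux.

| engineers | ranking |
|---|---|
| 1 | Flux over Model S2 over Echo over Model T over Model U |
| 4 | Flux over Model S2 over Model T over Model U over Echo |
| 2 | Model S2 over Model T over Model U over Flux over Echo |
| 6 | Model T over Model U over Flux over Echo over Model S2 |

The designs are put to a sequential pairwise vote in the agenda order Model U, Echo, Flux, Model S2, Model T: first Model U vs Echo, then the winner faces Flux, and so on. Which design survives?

Model S2

Round 1: Model U vs Echo — 12–1, Model U advances.
Round 2: Model U vs Flux — 8–5, Model U advances.
Round 3: Model U vs Model S2 — 6–7, Model S2 advances.
Round 4: Model S2 vs Model T — 7–6, Model S2 advances.
Model S2 survives the agenda.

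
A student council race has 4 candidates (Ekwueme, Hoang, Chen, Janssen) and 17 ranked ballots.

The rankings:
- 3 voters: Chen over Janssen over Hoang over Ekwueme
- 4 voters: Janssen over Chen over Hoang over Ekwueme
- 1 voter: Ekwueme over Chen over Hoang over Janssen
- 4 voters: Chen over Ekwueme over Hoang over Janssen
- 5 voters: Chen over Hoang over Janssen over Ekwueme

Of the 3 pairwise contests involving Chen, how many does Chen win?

3

Chen against each rival (17 voters):
Chen vs Ekwueme: 3+4+4+5 = 16 for Chen, 1 for Ekwueme — Chen by 16–1.
Chen vs Hoang: 17 to 0, Chen.
Chen vs Janssen: 3+1+4+5 = 13 for Chen, 4 for Janssen — Chen by 13–4.
Chen beats Ekwueme, Hoang, Janssen — 3 pairwise wins.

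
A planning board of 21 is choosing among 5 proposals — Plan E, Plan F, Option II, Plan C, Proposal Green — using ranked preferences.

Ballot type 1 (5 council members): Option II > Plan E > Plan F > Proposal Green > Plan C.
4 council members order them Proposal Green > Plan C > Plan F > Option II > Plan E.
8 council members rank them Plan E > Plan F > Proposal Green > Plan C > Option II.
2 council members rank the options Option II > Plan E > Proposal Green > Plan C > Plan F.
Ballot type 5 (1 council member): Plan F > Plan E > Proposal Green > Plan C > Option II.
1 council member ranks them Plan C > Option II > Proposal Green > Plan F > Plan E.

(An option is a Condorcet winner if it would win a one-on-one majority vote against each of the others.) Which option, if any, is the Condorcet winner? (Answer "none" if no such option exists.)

Pairwise majorities:
Plan E vs Plan F: Plan E is ranked higher on 5+8+2 = 15 ballots, Plan F on 6. Plan E wins 15–6.
Plan E vs Option II: Plan E is ranked higher on 8+1 = 9 ballots, Option II on 12. Option II wins 12–9.
Plan E vs Plan C: Plan E preferred on 5+8+2+1 = 16 ballots; Plan E wins 16–5.
Plan E vs Proposal Green: Plan E preferred on 5+8+2+1 = 16 ballots; Plan E wins 16–5.
Plan F vs Option II: 13 to 8, Plan F.
Plan F vs Plan C: Plan F preferred on 5+8+1 = 14 ballots; Plan F wins 14–7.
Plan F vs Proposal Green: Plan F is ranked higher on 5+8+1 = 14 ballots, Proposal Green on 7. Plan F wins 14–7.
Option II vs Plan C: Option II is ranked higher on 5+2 = 7 ballots, Plan C on 14. Plan C wins 14–7.
Option II vs Proposal Green: Option II is ranked higher on 5+2+1 = 8 ballots, Proposal Green on 13. Proposal Green wins 13–8.
Plan C vs Proposal Green: 1 for Plan C, 20 for Proposal Green — Proposal Green by 20–1.
Every option loses at least once (Plan E loses to Option II; Plan F loses to Plan E; Option II loses to Plan F; Plan C loses to Plan E; Proposal Green loses to Plan E). The majority relation contains the cycle Plan E > Plan F > Option II > Plan E, so there is no Condorcet winner.

none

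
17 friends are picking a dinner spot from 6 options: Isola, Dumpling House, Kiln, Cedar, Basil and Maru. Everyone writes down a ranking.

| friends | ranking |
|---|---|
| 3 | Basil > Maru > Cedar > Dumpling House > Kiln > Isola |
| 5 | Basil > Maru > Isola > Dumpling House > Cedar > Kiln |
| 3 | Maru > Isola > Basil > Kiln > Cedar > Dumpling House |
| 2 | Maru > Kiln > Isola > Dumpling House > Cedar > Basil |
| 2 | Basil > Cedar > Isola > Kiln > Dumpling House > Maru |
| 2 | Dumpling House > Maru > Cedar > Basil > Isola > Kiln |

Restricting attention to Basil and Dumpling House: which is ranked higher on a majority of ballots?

Ballots ranking Basil above Dumpling House: 3 + 5 + 3 + 2 = 13.
Ballots ranking Dumpling House above Basil: 17 − 13 = 4.
Basil wins the head-to-head 13–4.

Basil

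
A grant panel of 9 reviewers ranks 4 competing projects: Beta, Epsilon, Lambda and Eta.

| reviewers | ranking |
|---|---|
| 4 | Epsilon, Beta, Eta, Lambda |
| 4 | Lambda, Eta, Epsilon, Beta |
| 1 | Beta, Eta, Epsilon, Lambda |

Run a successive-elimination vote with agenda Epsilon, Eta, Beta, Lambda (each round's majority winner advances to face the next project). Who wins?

Beta

Round 1: Epsilon vs Eta — 4–5, Eta advances.
Round 2: Eta vs Beta — 4–5, Beta advances.
Round 3: Beta vs Lambda — 5–4, Beta advances.
The agenda winner is Beta.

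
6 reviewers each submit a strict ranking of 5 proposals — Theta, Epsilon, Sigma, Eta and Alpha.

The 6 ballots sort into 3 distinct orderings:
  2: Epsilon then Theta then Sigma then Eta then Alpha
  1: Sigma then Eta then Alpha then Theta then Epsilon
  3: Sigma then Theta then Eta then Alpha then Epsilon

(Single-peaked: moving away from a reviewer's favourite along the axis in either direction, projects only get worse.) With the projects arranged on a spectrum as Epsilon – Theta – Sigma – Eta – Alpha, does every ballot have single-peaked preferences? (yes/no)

yes

Axis positions: Epsilon=1, Theta=2, Sigma=3, Eta=4, Alpha=5.
Bloc 1 (peak Epsilon at position 1): ranking walks positions 1-2-3-4-5, expanding outward from the peak — single-peaked.
Bloc 2 (peak Sigma at position 3): ranking walks positions 3-4-5-2-1, expanding outward from the peak — single-peaked.
Bloc 3 (peak Sigma at position 3): ranking walks positions 3-2-4-5-1, expanding outward from the peak — single-peaked.
Every ranking is single-peaked on this axis.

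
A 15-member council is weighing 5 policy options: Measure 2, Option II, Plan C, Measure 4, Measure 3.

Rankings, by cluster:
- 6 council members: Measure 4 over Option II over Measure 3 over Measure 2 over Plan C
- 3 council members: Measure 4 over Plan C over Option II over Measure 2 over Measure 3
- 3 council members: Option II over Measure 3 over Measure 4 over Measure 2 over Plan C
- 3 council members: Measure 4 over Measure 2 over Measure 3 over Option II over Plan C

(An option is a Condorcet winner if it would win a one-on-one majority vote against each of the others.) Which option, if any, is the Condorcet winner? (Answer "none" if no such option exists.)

Head-to-head results (15 council members):
Measure 2 vs Option II: Option II, 12–3.
Measure 2–Plan C: Measure 2 12–3.
Measure 2 vs Measure 4: Measure 4 wins 15–0.
Measure 2–Measure 3: Measure 3 9–6.
Option II–Plan C: Option II 12–3.
Option II vs Measure 4: Measure 4, 12–3.
Option II vs Measure 3: Option II wins 12–3.
Plan C–Measure 4: Measure 4 15–0.
Plan C vs Measure 3: Measure 3, 12–3.
Measure 4–Measure 3: Measure 4 12–3.
Only Measure 4 has no losses; Measure 4 is the Condorcet winner.

Measure 4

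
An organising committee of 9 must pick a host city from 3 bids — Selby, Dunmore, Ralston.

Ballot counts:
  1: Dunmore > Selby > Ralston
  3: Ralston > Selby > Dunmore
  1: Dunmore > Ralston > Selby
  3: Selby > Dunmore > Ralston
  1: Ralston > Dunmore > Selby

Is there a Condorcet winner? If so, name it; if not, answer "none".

Head-to-head results (9 organisers):
Selby vs Dunmore: Selby, 6–3.
Selby vs Ralston: Ralston wins 5–4.
Dunmore vs Ralston: Dunmore wins 5–4.
Every city loses at least once (Selby loses to Ralston; Dunmore loses to Selby; Ralston loses to Dunmore). The majority relation contains the cycle Selby beats Dunmore beats Ralston beats Selby, so there is no Condorcet winner.

none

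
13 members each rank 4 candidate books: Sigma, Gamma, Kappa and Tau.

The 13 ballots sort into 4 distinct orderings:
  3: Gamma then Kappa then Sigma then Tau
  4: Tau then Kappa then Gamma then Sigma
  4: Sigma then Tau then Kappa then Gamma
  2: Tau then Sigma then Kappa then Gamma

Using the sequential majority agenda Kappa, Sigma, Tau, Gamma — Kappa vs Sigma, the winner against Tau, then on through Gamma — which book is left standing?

Tau

Round 1: Kappa vs Sigma — 7–6, Kappa advances.
Round 2: Kappa vs Tau — 3–10, Tau advances.
Round 3: Tau vs Gamma — 10–3, Tau advances.
Tau survives the agenda.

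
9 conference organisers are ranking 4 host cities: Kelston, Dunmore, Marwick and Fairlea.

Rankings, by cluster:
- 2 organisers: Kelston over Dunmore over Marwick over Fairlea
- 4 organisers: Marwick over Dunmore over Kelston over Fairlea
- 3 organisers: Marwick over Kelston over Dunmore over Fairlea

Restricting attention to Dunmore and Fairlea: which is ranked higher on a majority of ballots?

Ballots ranking Dunmore above Fairlea: 2 + 4 + 3 = 9.
Ballots ranking Fairlea above Dunmore: 9 − 9 = 0.
Dunmore wins the head-to-head 9–0.

Dunmore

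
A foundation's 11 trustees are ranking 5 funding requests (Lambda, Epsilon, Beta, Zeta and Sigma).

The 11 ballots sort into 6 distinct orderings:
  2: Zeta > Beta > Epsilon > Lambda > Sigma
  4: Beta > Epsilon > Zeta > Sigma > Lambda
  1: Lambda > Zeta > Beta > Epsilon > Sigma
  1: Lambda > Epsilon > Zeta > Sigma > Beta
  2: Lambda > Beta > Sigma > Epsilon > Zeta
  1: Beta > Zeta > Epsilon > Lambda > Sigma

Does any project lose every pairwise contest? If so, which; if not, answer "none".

Sigma

Head-to-head results (11 reviewers):
Lambda–Epsilon: Epsilon 7–4.
Lambda vs Beta: Beta wins 7–4.
Lambda vs Zeta: Zeta, 7–4.
Lambda vs Sigma: Lambda, 7–4.
Epsilon vs Beta: Beta wins 10–1.
Epsilon vs Zeta: 4+1+2 = 7 for Epsilon, 4 for Zeta — Epsilon by 7–4.
Epsilon vs Sigma: Epsilon wins 9–2.
Beta vs Zeta: 7 to 4, Beta.
Beta vs Sigma: Beta wins 10–1.
Zeta vs Sigma: Zeta, 9–2.
Only Sigma has no wins; Sigma is the Condorcet loser.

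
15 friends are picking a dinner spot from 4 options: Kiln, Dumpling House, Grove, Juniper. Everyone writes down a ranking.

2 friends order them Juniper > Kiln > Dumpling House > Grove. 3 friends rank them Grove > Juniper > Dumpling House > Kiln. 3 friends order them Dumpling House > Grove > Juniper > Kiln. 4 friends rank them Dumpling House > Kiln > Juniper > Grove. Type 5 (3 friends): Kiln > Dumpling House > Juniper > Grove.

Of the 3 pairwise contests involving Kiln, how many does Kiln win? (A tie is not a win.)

Kiln against each rival (15 friends):
Kiln vs Dumpling House: Kiln preferred on 2+3 = 5 ballots; Dumpling House wins 10–5.
Kiln vs Grove: 2+4+3 = 9 for Kiln, 6 for Grove — Kiln by 9–6.
Kiln vs Juniper: 7 to 8, Juniper.
Kiln beats Grove; loses to Dumpling House, Juniper — 1 pairwise win.

1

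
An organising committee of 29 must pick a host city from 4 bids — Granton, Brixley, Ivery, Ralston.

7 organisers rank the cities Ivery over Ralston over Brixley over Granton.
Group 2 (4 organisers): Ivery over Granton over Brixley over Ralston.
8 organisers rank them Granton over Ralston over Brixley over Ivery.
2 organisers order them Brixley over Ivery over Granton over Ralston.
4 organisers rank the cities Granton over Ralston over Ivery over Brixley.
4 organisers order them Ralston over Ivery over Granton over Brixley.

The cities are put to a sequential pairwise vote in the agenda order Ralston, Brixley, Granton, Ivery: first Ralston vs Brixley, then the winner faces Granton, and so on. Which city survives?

Ivery

Round 1: Ralston vs Brixley — 23–6, Ralston advances.
Round 2: Ralston vs Granton — 11–18, Granton advances.
Round 3: Granton vs Ivery — 12–17, Ivery advances.
The agenda winner is Ivery.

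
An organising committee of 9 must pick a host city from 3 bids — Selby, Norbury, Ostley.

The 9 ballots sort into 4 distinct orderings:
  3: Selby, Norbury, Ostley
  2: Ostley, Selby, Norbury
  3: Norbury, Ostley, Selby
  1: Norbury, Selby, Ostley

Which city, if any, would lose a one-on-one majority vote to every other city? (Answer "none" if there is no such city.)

none

Head-to-head results (9 organisers):
Selby vs Norbury: Selby is ranked higher on 3+2 = 5 ballots, Norbury on 4. Selby wins 5–4.
Selby vs Ostley: 4 to 5, Ostley.
Norbury vs Ostley: 7 to 2, Norbury.
Every city wins at least one matchup (Selby beats Norbury; Norbury beats Ostley; Ostley beats Selby), so there is no Condorcet loser.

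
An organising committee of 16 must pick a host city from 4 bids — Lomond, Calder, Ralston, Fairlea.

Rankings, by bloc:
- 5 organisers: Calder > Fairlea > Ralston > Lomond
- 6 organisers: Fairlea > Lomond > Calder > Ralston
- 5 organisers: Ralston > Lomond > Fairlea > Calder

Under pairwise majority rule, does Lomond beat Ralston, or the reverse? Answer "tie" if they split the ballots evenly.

Ralston

Ballots ranking Lomond above Ralston: 6.
Ballots ranking Ralston above Lomond: 16 − 6 = 10.
Ralston wins the head-to-head 10–6.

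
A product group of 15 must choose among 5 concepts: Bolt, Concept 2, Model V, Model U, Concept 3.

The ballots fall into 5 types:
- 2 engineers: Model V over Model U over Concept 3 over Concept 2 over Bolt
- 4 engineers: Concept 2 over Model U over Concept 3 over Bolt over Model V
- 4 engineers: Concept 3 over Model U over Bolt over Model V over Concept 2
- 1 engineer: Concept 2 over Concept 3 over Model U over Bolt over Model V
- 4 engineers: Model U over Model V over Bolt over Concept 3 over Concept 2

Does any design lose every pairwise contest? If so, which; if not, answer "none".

Pairwise majorities:
Bolt vs Concept 2: Bolt, 8–7.
Bolt–Model V: Bolt 9–6.
Bolt vs Model U: Bolt preferred on 0 ballots; Model U wins 15–0.
Bolt vs Concept 3: 4 to 11, Concept 3.
Concept 2 vs Model V: 5 to 10, Model V.
Concept 2 vs Model U: Concept 2 preferred on 4+1 = 5 ballots; Model U wins 10–5.
Concept 2 vs Concept 3: Concept 3 wins 10–5.
Model V vs Model U: Model V preferred on 2 ballots; Model U wins 13–2.
Model V vs Concept 3: Model V preferred on 2+4 = 6 ballots; Concept 3 wins 9–6.
Model U vs Concept 3: 10 to 5, Model U.
Concept 2 loses to every other design — it is the Condorcet loser.

Concept 2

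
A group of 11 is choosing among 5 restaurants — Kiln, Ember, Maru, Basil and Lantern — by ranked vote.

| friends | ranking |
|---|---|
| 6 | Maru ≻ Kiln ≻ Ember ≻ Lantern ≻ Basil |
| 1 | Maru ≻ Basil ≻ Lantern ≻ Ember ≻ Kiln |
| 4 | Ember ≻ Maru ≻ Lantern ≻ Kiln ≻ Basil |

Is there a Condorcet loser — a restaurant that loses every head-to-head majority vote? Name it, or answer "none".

Basil

Head-to-head results (11 friends):
Kiln vs Ember: 6 to 5, Kiln.
Kiln vs Maru: Kiln preferred on 0 ballots; Maru wins 11–0.
Kiln vs Basil: 6+4 = 10 for Kiln, 1 for Basil — Kiln by 10–1.
Kiln vs Lantern: 6 to 5, Kiln.
Ember vs Maru: 4 to 7, Maru.
Ember–Basil: Ember 10–1.
Ember vs Lantern: Ember, 10–1.
Maru vs Basil: Maru preferred on 6+1+4 = 11 ballots; Maru wins 11–0.
Maru vs Lantern: Maru is ranked higher on 6+1+4 = 11 ballots, Lantern on 0. Maru wins 11–0.
Basil–Lantern: Lantern 10–1.
Only Basil has no wins; Basil is the Condorcet loser.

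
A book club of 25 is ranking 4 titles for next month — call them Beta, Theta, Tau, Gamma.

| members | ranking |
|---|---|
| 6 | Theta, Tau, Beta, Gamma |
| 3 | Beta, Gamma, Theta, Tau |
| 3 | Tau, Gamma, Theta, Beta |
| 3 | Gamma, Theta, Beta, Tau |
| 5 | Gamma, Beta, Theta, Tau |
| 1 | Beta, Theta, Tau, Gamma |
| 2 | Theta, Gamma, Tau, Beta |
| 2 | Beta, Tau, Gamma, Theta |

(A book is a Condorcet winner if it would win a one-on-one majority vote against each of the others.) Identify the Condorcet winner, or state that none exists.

Check each pair by majority over 25 ballots:
Beta vs Theta: Beta is ranked higher on 3+5+1+2 = 11 ballots, Theta on 14. Theta wins 14–11.
Beta vs Tau: 14 to 11, Beta.
Beta vs Gamma: 6+3+1+2 = 12 for Beta, 13 for Gamma — Gamma by 13–12.
Theta vs Tau: 20 to 5, Theta.
Theta vs Gamma: 6+1+2 = 9 for Theta, 16 for Gamma — Gamma by 16–9.
Tau vs Gamma: 6+3+1+2 = 12 for Tau, 13 for Gamma — Gamma by 13–12.
Only Gamma has no losses; Gamma is the Condorcet winner.

Gamma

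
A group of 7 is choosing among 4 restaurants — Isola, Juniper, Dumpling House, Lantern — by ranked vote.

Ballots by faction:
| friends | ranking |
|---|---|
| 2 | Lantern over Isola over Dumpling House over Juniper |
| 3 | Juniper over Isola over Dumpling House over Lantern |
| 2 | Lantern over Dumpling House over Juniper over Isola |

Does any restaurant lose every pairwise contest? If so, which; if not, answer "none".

Head-to-head results (7 friends):
Isola–Juniper: Juniper 5–2.
Isola vs Dumpling House: Isola, 5–2.
Isola vs Lantern: 3 for Isola, 4 for Lantern — Lantern by 4–3.
Juniper vs Dumpling House: Dumpling House wins 4–3.
Juniper vs Lantern: Lantern, 4–3.
Dumpling House vs Lantern: Lantern, 4–3.
Each restaurant has at least one pairwise win (Isola beats Dumpling House; Juniper beats Isola; Dumpling House beats Juniper; Lantern beats Isola) — no Condorcet loser.

none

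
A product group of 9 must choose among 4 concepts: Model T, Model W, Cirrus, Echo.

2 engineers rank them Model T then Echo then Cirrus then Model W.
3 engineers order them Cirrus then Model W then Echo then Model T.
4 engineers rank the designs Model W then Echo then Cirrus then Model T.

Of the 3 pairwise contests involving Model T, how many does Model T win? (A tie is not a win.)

0

Model T against each rival (9 engineers):
Model T vs Model W: Model W wins 7–2.
Model T vs Cirrus: 2 for Model T, 7 for Cirrus — Cirrus by 7–2.
Model T–Echo: Echo 7–2.
Model T beats no one; loses to Model W, Cirrus, Echo — 0 pairwise wins.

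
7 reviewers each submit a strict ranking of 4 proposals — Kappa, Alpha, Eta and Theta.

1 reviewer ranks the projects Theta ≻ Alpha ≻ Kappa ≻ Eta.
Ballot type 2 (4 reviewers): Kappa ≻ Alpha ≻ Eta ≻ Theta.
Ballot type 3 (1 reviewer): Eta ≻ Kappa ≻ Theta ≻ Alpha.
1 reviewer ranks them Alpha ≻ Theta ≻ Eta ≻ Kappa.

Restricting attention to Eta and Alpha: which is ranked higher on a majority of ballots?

Ballots ranking Eta above Alpha: 1.
Ballots ranking Alpha above Eta: 7 − 1 = 6.
Alpha wins the head-to-head 6–1.

Alpha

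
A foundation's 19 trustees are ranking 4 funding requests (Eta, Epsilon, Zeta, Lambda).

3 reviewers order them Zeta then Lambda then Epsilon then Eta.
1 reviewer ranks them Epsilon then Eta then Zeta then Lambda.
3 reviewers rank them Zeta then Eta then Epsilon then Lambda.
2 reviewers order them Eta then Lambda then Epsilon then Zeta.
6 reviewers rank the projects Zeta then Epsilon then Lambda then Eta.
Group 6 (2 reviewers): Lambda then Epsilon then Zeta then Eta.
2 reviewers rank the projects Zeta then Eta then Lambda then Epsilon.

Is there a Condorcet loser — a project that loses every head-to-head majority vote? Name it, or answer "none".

Eta

Head-to-head results (19 reviewers):
Eta–Epsilon: Epsilon 12–7.
Eta vs Zeta: Eta preferred on 1+2 = 3 ballots; Zeta wins 16–3.
Eta–Lambda: Lambda 11–8.
Epsilon vs Zeta: 1+2+2 = 5 for Epsilon, 14 for Zeta — Zeta by 14–5.
Epsilon vs Lambda: 1+3+6 = 10 for Epsilon, 9 for Lambda — Epsilon by 10–9.
Zeta vs Lambda: 15 to 4, Zeta.
Eta is beaten in every head-to-head and is the Condorcet loser.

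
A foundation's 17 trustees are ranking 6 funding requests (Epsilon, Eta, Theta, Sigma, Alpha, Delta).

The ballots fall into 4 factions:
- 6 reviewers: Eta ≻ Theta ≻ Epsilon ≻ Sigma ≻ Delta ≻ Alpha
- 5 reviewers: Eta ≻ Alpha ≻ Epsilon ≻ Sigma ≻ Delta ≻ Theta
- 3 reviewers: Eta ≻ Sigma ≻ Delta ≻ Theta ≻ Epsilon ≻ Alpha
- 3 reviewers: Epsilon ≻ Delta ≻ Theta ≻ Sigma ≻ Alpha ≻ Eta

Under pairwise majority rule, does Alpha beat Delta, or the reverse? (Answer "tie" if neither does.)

Delta

Ballots ranking Alpha above Delta: 5.
Ballots ranking Delta above Alpha: 17 − 5 = 12.
Delta wins the head-to-head 12–5.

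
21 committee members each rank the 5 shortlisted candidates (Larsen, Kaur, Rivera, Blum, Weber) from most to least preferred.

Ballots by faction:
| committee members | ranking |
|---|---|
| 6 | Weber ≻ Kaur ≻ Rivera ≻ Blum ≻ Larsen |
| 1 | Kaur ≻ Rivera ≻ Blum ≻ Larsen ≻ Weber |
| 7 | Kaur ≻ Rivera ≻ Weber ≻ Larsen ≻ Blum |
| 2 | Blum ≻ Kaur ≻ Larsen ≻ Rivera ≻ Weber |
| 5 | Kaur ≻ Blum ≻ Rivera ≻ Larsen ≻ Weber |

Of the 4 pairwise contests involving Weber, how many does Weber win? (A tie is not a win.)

2

Weber against each rival (21 committee members):
Weber vs Larsen: Weber preferred on 6+7 = 13 ballots; Weber wins 13–8.
Weber vs Kaur: 6 for Weber, 15 for Kaur — Kaur by 15–6.
Weber vs Rivera: 6 to 15, Rivera.
Weber vs Blum: 13 to 8, Weber.
Weber beats Larsen, Blum; loses to Kaur, Rivera — 2 pairwise wins.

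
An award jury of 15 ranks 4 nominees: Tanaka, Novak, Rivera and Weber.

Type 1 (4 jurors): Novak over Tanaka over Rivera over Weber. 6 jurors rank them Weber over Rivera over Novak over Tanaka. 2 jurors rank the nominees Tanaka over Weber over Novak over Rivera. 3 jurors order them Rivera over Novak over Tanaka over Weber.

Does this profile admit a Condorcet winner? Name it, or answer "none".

Check each pair by majority over 15 ballots:
Tanaka vs Novak: 2 to 13, Novak.
Tanaka vs Rivera: 6 to 9, Rivera.
Tanaka vs Weber: Tanaka preferred on 4+2+3 = 9 ballots; Tanaka wins 9–6.
Novak vs Rivera: 4+2 = 6 for Novak, 9 for Rivera — Rivera by 9–6.
Novak vs Weber: Novak is ranked higher on 4+3 = 7 ballots, Weber on 8. Weber wins 8–7.
Rivera vs Weber: Rivera preferred on 4+3 = 7 ballots; Weber wins 8–7.
No nominee is unbeaten: Tanaka loses to Novak; Novak loses to Rivera; Rivera loses to Weber; Weber loses to Tanaka. In particular Tanaka > Weber > Novak > Tanaka is a majority cycle — no Condorcet winner exists.

none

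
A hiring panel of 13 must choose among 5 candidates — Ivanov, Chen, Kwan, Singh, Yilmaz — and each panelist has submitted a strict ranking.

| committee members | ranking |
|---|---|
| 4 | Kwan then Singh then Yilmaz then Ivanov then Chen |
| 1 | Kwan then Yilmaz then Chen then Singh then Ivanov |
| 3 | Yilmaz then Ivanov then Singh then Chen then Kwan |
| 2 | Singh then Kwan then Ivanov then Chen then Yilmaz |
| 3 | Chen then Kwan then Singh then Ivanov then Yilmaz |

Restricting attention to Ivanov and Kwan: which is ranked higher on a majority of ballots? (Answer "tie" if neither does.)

Kwan

Ballots ranking Ivanov above Kwan: 3.
Ballots ranking Kwan above Ivanov: 13 − 3 = 10.
Kwan wins the head-to-head 10–3.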